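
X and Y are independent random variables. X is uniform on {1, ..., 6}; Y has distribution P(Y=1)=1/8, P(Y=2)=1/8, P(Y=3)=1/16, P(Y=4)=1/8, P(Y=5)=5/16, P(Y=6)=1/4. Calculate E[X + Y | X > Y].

73/10

P(X > Y) = 5/16.
Summing (X+Y)·P(x,y) over outcomes with X > Y gives 73/32.
E[X + Y | X > Y] = (73/32) / (5/16) = 73/10.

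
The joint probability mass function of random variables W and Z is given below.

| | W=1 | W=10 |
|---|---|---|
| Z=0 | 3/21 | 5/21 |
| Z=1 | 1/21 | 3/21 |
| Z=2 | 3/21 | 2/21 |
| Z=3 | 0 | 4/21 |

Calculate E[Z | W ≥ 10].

19/14

P(W ≥ 10) = 2/3.
Σ Z·P over the event = 0·(5/21) + 1·(3/21) + 2·(2/21) + 3·(4/21) = 19/21.
E[Z | W ≥ 10] = (19/21) / (2/3) = 19/14.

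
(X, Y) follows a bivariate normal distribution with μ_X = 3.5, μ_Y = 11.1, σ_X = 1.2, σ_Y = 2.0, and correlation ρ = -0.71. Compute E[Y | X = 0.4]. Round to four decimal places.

14.7683

For a bivariate normal, E[Y | X=x] = μ_Y + ρ·(σ_Y/σ_X)·(x − μ_X).
E[Y | X=0.4] = 11.1 + (-0.71)·(2.0/1.2)·(0.4 − (3.5)) = 11.1 + (-1.18333)·(-3.1) = 14.7683.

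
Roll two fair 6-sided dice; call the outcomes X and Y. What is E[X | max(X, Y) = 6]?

51/11

P(max(X, Y) = 6) = 11/36.
Summing X·P(x,y) over outcomes with max(X, Y) = 6 gives 17/12.
E[X | max(X, Y) = 6] = (17/12) / (11/36) = 51/11.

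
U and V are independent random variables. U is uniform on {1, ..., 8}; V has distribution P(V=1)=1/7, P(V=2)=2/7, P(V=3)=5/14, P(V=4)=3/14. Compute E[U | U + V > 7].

P(U + V > 7) = 51/112.
Summing U·P(x,y) over outcomes with U + V > 7 gives 167/56.
E[U | U + V > 7] = (167/56) / (51/112) = 334/51.

334/51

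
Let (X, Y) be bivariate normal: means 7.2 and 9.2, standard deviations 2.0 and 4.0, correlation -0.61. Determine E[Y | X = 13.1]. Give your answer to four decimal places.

2.0020

The regression of Y on X has slope ρ·σ_Y/σ_X and passes through (μ_X, μ_Y).
E[Y | X=13.1] = 9.2 + (-0.61)·(4.0/2.0)·(13.1 − (7.2)) = 9.2 + (-1.22)·(5.9) = 2.0020.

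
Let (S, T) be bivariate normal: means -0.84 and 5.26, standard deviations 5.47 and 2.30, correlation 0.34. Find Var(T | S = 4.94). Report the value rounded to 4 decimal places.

4.6785

For a bivariate normal, Var(T | S=x) = σ_T²(1 − ρ²).
Var(T | S=4.94) = (2.30)²·(1 − (0.34)²) = 5.29·0.8844 = 4.6785.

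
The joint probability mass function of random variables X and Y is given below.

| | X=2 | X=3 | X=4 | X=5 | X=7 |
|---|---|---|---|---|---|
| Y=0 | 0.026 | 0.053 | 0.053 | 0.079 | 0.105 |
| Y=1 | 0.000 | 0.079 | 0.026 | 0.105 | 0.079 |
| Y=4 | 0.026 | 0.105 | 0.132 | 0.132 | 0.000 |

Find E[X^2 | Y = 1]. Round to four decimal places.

P(Y = 1) = 0.289.
Summing X^2·P(X=x,Y=y) over the conditioning event gives 7.623.
E[X^2 | Y = 1] = (7.623) / (0.289) = 26.3772.

26.3772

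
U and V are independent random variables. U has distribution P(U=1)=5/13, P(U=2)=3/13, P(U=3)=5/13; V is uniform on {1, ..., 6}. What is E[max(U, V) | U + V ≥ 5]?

9/2

P(U + V ≥ 5) = 2/3.
Summing max(U,V)·P(x,y) over outcomes with U + V ≥ 5 gives 3.
E[max(U, V) | U + V ≥ 5] = (3) / (2/3) = 9/2.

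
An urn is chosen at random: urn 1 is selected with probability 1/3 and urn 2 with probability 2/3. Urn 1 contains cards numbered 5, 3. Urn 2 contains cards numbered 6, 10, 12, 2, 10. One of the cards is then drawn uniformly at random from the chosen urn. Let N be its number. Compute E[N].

20/3

E[N | urn 1] = (5+3)/2 = 4.
E[N | urn 2] = (6+10+12+2+10)/5 = 8.
E[N] = (1/3)·(4) + (2/3)·(8) = 20/3.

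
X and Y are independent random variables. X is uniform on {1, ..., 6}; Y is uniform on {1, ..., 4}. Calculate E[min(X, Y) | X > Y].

15/7

P(X > Y) = 7/12.
Summing min(X,Y)·P(x,y) over outcomes with X > Y gives 5/4.
E[min(X, Y) | X > Y] = (5/4) / (7/12) = 15/7.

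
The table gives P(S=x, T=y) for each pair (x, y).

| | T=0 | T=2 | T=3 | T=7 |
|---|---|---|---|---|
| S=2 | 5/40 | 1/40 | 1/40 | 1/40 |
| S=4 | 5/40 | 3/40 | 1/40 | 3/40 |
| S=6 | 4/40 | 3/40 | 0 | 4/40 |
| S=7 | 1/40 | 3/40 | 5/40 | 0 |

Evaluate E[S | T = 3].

41/7

P(T = 3) = 7/40.
Σ S·P over the event = 2·(1/40) + 4·(1/40) + 7·(5/40) = 41/40.
E[S | T = 3] = (41/40) / (7/40) = 41/7.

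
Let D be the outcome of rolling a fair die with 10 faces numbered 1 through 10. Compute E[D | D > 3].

Given D > 3, D is equally likely to be any of {4, 5, 6, 7, 8, 9, 10}.
E[D | D > 3] = (4 + 5 + 6 + 7 + 8 + 9 + 10) / 7 = 7.

7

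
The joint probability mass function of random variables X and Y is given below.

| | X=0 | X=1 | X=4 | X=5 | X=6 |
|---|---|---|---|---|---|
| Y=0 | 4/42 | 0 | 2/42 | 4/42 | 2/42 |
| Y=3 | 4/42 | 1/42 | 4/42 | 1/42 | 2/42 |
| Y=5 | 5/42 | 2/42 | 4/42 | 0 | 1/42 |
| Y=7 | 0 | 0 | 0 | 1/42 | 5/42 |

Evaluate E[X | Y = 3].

17/6

P(Y = 3) = 2/7.
Σ X·P over the event = 0·(4/42) + 1·(1/42) + 4·(4/42) + 5·(1/42) + 6·(2/42) = 17/21.
E[X | Y = 3] = (17/21) / (2/7) = 17/6.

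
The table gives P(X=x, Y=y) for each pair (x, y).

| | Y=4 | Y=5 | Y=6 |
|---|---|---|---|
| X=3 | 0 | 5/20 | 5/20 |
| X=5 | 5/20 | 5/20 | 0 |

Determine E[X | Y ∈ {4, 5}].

13/3

P(Y ∈ {4, 5}) = 3/4.
Σ X·P over the event = 3·(5/20) + 5·(5/20) + 5·(5/20) = 13/4.
E[X | Y ∈ {4, 5}] = (13/4) / (3/4) = 13/3.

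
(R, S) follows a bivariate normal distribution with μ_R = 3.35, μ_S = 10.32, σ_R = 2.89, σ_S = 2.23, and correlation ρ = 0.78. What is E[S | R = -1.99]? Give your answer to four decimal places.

For a bivariate normal, E[S | R=x] = μ_S + ρ·(σ_S/σ_R)·(x − μ_R).
E[S | R=-1.99] = 10.32 + (0.78)·(2.23/2.89)·(-1.99 − (3.35)) = 10.32 + (0.60187)·(-5.34) = 7.1060.

7.1060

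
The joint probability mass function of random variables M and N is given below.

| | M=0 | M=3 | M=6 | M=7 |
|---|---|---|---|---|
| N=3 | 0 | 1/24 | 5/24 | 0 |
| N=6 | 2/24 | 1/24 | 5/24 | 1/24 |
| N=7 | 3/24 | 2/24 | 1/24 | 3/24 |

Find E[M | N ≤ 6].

P(N ≤ 6) = 5/8.
Σ M·P over the event = 0·(2/24) + 3·(1/24) + 3·(1/24) + 6·(5/24) + 6·(5/24) + 7·(1/24) = 73/24.
E[M | N ≤ 6] = (73/24) / (5/8) = 73/15.

73/15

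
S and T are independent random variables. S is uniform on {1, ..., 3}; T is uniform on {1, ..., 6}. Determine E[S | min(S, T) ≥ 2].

5/2

P(min(S, T) ≥ 2) = 5/9.
Summing S·P(x,y) over outcomes with min(S, T) ≥ 2 gives 25/18.
E[S | min(S, T) ≥ 2] = (25/18) / (5/9) = 5/2.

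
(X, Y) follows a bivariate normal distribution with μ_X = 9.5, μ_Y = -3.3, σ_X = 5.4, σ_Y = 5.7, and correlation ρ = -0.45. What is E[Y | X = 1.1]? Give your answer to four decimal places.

The regression of Y on X has slope ρ·σ_Y/σ_X and passes through (μ_X, μ_Y).
E[Y | X=1.1] = -3.3 + (-0.45)·(5.7/5.4)·(1.1 − (9.5)) = -3.3 + (-0.475)·(-8.4) = 0.6900.

0.6900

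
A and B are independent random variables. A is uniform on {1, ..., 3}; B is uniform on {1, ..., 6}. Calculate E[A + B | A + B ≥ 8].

25/3

Outcomes with A + B ≥ 8: (2,6), (3,5), (3,6), each with probability 1/18.
E[A + B | A + B ≥ 8] = (8 + 8 + 9) / 3 = 25/3.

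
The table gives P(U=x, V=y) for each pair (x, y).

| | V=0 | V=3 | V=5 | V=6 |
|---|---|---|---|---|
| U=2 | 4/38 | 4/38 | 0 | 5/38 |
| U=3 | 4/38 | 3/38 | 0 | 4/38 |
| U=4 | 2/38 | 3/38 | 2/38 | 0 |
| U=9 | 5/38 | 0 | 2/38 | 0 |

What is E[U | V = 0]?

P(V = 0) = 15/38.
Summing U·P(U=x,V=y) over the conditioning event gives 73/38.
E[U | V = 0] = (73/38) / (15/38) = 73/15.

73/15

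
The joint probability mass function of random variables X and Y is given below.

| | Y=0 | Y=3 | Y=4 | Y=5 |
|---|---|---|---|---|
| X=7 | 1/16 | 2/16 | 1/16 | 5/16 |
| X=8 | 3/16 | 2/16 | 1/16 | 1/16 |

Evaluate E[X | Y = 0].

31/4

P(Y = 0) = 1/4.
Σ X·P over the event = 7·(1/16) + 8·(3/16) = 31/16.
E[X | Y = 0] = (31/16) / (1/4) = 31/4.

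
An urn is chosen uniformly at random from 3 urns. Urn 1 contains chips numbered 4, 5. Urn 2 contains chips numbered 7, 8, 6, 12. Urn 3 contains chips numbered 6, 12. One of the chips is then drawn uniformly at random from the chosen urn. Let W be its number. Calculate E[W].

E[W | urn 1] = (4+5)/2 = 9/2.
E[W | urn 2] = (7+8+6+12)/4 = 33/4.
E[W | urn 3] = (6+12)/2 = 9.
By the law of total expectation,
E[W] = (1/3)·(9/2) + (1/3)·(33/4) + (1/3)·(9) = 29/4.

29/4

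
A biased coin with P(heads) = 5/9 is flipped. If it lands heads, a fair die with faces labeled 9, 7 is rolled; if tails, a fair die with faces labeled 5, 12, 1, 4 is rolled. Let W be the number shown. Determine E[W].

62/9

E[W | heads] = (9+7)/2 = 8.
E[W | tails] = (5+12+1+4)/4 = 11/2.
By the law of total expectation,
E[W] = (5/9)·(8) + (4/9)·(11/2) = 62/9.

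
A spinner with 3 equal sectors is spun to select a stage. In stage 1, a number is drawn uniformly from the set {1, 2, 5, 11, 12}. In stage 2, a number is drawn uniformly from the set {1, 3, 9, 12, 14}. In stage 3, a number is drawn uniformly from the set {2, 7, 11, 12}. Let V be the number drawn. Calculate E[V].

E[V | stage 1] = (1+2+5+11+12)/5 = 31/5.
E[V | stage 2] = (1+3+9+12+14)/5 = 39/5.
E[V | stage 3] = (2+7+11+12)/4 = 8.
By the law of total expectation,
E[V] = (1/3)·(31/5) + (1/3)·(39/5) + (1/3)·(8) = 22/3.

22/3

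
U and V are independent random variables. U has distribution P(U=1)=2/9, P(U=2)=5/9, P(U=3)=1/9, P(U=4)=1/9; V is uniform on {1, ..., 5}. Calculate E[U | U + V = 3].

12/7

P(U + V = 3) = 7/45.
Summing U·P(x,y) over outcomes with U + V = 3 gives 4/15.
E[U | U + V = 3] = (4/15) / (7/45) = 12/7.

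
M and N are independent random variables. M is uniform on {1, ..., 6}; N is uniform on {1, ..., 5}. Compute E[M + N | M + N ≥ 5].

P(M + N ≥ 5) = 4/5.
Summing (M+N)·P(x,y) over outcomes with M + N ≥ 5 gives 35/6.
E[M + N | M + N ≥ 5] = (35/6) / (4/5) = 175/24.

175/24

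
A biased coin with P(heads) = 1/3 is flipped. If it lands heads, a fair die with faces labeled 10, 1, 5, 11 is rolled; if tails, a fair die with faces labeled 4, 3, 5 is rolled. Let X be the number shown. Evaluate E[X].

E[X | heads] = (10+1+5+11)/4 = 27/4.
E[X | tails] = (4+3+5)/3 = 4.
By the law of total expectation,
E[X] = (1/3)·(27/4) + (2/3)·(4) = 59/12.

59/12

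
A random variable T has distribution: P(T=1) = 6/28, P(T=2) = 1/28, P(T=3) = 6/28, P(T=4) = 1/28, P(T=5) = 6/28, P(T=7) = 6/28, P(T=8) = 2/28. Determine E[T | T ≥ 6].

29/4

P(T ≥ 6) = 2/7.
Σ over the event: 7·3/14 + 8·1/14 = 29/14.
E[T | T ≥ 6] = (29/14) / (2/7) = 29/4.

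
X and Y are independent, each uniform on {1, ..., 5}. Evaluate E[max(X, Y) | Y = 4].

Outcomes with Y = 4: (1,4), (2,4), (3,4), (4,4), (5,4), each with probability 1/25.
E[max(X, Y) | Y = 4] = (4 + 4 + 4 + 4 + 5) / 5 = 21/5.

21/5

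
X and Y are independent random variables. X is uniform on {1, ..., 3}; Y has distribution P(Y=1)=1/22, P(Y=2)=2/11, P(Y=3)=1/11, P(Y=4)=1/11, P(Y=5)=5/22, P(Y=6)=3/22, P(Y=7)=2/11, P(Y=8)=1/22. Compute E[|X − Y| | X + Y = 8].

P(X + Y = 8) = 2/11.
Summing |X−Y|·P(x,y) over outcomes with X + Y = 8 gives 23/33.
E[|X − Y| | X + Y = 8] = (23/33) / (2/11) = 23/6.

23/6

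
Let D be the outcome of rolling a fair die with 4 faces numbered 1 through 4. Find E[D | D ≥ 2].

3

Given D ≥ 2, D is equally likely to be any of {2, 3, 4}.
E[D | D ≥ 2] = (2 + 3 + 4) / 3 = 3.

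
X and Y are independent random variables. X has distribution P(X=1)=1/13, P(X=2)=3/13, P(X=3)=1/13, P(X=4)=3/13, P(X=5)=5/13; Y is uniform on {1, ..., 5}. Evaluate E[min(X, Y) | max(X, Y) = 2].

P(max(X, Y) = 2) = 7/65.
Summing min(X,Y)·P(x,y) over outcomes with max(X, Y) = 2 gives 2/13.
E[min(X, Y) | max(X, Y) = 2] = (2/13) / (7/65) = 10/7.

10/7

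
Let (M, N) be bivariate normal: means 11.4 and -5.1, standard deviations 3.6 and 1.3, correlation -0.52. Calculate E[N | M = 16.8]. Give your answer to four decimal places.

The regression of N on M has slope ρ·σ_N/σ_M and passes through (μ_M, μ_N).
E[N | M=16.8] = -5.1 + (-0.52)·(1.3/3.6)·(16.8 − (11.4)) = -5.1 + (-0.18778)·(5.4) = -6.1140.

-6.1140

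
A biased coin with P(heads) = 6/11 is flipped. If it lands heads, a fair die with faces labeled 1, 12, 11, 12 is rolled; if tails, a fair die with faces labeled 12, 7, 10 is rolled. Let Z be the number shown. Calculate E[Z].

307/33

E[Z | heads] = (1+12+11+12)/4 = 9.
E[Z | tails] = (12+7+10)/3 = 29/3.
E[Z] = (6/11)·(9) + (5/11)·(29/3) = 307/33.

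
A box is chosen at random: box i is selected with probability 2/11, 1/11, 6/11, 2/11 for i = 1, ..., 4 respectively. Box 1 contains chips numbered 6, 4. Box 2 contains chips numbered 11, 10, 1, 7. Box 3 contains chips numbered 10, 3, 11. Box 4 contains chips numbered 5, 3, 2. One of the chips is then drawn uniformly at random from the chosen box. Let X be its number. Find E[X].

863/132

E[X | box 1] = (6+4)/2 = 5.
E[X | box 2] = (11+10+1+7)/4 = 29/4.
E[X | box 3] = (10+3+11)/3 = 8.
E[X | box 4] = (5+3+2)/3 = 10/3.
E[X] = (2/11)·(5) + (1/11)·(29/4) + (6/11)·(8) + (2/11)·(10/3) = 863/132.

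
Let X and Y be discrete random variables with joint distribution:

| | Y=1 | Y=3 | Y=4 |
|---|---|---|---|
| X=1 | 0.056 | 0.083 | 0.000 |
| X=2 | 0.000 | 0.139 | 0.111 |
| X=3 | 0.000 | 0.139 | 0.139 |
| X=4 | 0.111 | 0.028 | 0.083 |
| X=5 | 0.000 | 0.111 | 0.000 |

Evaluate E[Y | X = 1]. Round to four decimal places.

P(X = 1) = 0.139.
Σ Y·P over the event = 1·(0.056) + 3·(0.083) = 0.305.
E[Y | X = 1] = (0.305) / (0.139) = 2.1942.

2.1942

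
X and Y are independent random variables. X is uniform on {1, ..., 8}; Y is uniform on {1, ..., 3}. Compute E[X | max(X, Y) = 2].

Outcomes with max(X, Y) = 2: (1,2), (2,1), (2,2), each with probability 1/24.
E[X | max(X, Y) = 2] = (1 + 2 + 2) / 3 = 5/3.

5/3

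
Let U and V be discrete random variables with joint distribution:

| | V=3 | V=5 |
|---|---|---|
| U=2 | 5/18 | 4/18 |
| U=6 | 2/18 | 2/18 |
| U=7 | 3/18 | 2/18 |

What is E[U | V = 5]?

P(V = 5) = 4/9.
Σ U·P over the event = 2·(4/18) + 6·(2/18) + 7·(2/18) = 17/9.
E[U | V = 5] = (17/9) / (4/9) = 17/4.

17/4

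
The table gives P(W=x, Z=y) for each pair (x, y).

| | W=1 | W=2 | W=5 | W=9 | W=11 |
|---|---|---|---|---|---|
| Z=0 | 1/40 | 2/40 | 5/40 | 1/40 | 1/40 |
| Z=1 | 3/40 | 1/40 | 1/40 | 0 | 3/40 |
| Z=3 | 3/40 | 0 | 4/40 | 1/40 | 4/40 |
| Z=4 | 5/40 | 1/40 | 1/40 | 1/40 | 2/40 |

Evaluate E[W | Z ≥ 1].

27/5

P(Z ≥ 1) = 3/4.
Summing W·P(W=x,Z=y) over the conditioning event gives 81/20.
E[W | Z ≥ 1] = (81/20) / (3/4) = 27/5.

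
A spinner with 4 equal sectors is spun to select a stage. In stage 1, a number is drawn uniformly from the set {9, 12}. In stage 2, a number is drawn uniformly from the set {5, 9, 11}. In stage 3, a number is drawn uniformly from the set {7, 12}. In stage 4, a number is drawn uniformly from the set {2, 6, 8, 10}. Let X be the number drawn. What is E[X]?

E[X | stage 1] = (9+12)/2 = 21/2.
E[X | stage 2] = (5+9+11)/3 = 25/3.
E[X | stage 3] = (7+12)/2 = 19/2.
E[X | stage 4] = (2+6+8+10)/4 = 13/2.
E[X] = (1/4)·(21/2) + (1/4)·(25/3) + (1/4)·(19/2) + (1/4)·(13/2) = 209/24.

209/24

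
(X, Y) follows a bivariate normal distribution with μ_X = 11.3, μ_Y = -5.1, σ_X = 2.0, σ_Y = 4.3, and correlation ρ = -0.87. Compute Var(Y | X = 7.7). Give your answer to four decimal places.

4.4949

Var(Y | X=x) = (1 − ρ²)·σ_Y².
Var(Y | X=7.7) = (4.3)²·(1 − (-0.87)²) = 18.49·0.2431 = 4.4949.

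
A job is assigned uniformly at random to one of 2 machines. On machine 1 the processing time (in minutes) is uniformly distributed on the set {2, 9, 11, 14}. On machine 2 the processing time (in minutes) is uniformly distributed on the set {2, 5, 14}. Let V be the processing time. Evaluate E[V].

E[V | machine 1] = (2+9+11+14)/4 = 9.
E[V | machine 2] = (2+5+14)/3 = 7.
E[V] = (1/2)·(9) + (1/2)·(7) = 8.

8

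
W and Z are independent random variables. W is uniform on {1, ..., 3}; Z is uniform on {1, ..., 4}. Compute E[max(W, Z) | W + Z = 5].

Outcomes with W + Z = 5: (1,4), (2,3), (3,2), each with probability 1/12.
E[max(W, Z) | W + Z = 5] = (4 + 3 + 3) / 3 = 10/3.

10/3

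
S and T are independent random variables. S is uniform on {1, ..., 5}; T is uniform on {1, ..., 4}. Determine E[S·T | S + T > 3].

145/17

P(S + T > 3) = 17/20.
Summing ST·P(x,y) over outcomes with S + T > 3 gives 29/4.
E[S·T | S + T > 3] = (29/4) / (17/20) = 145/17.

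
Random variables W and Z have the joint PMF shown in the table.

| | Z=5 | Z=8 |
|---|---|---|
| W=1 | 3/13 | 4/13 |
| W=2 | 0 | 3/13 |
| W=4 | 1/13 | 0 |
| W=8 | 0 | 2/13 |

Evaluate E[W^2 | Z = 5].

19/4

P(Z = 5) = 4/13.
Summing W^2·P(W=x,Z=y) over the conditioning event gives 19/13.
E[W^2 | Z = 5] = (19/13) / (4/13) = 19/4.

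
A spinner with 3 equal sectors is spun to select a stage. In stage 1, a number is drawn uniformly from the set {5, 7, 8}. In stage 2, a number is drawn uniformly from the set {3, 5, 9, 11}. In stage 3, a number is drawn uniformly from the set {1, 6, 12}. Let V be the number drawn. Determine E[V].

E[V | stage 1] = (5+7+8)/3 = 20/3.
E[V | stage 2] = (3+5+9+11)/4 = 7.
E[V | stage 3] = (1+6+12)/3 = 19/3.
E[V] = (1/3)·(20/3) + (1/3)·(7) + (1/3)·(19/3) = 20/3.

20/3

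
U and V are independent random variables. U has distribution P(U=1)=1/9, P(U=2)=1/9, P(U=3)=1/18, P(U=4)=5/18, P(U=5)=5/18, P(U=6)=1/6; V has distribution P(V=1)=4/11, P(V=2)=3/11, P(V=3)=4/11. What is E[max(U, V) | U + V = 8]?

P(U + V = 8) = 29/198.
Summing max(U,V)·P(x,y) over outcomes with U + V = 8 gives 7/9.
E[max(U, V) | U + V = 8] = (7/9) / (29/198) = 154/29.

154/29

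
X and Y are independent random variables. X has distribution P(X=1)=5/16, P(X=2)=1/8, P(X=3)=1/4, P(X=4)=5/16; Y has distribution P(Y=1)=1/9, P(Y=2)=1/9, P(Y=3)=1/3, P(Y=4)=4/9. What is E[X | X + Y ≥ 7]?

188/51

P(X + Y ≥ 7) = 17/48.
Summing X·P(x,y) over outcomes with X + Y ≥ 7 gives 47/36.
E[X | X + Y ≥ 7] = (47/36) / (17/48) = 188/51.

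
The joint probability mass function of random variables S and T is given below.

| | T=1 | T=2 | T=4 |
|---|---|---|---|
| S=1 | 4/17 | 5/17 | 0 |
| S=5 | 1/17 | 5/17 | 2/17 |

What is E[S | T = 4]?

5

P(T = 4) = 2/17.
Σ S·P over the event = 5·(2/17) = 10/17.
E[S | T = 4] = (10/17) / (2/17) = 5.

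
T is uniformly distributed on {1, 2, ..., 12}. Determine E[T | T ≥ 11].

Given T ≥ 11, T is equally likely to be any of {11, 12}.
E[T | T ≥ 11] = (11 + 12) / 2 = 23/2.

23/2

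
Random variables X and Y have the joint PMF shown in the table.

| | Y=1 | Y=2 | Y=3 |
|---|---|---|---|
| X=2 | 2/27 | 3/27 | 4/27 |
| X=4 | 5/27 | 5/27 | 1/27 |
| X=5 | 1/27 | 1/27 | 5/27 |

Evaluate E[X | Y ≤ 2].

60/17

P(Y ≤ 2) = 17/27.
Σ X·P over the event = 2·(2/27) + 2·(3/27) + 4·(5/27) + 4·(5/27) + 5·(1/27) + 5·(1/27) = 20/9.
E[X | Y ≤ 2] = (20/9) / (17/27) = 60/17.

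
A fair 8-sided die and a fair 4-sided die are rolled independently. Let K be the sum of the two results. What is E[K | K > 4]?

102/13

P(K > 4) = 13/16.
Σ over the event: 5·1/8 + 6·1/8 + 7·1/8 + 8·1/8 + 9·1/8 + 10·3/32 + 11·1/16 + 12·1/32 = 51/8.
E[K | K > 4] = (51/8) / (13/16) = 102/13.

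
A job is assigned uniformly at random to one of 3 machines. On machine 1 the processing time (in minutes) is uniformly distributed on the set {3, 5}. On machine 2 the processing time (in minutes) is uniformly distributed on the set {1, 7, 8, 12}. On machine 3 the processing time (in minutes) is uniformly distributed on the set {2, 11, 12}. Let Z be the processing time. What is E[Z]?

58/9

E[Z | machine 1] = (3+5)/2 = 4.
E[Z | machine 2] = (1+7+8+12)/4 = 7.
E[Z | machine 3] = (2+11+12)/3 = 25/3.
By the law of total expectation,
E[Z] = (1/3)·(4) + (1/3)·(7) + (1/3)·(25/3) = 58/9.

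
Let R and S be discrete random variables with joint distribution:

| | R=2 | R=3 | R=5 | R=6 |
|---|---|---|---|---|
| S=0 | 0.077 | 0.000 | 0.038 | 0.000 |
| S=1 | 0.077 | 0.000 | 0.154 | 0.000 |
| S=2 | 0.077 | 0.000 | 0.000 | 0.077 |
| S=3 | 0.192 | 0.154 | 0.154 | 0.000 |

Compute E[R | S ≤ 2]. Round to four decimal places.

3.7680

P(S ≤ 2) = 0.500.
Σ R·P over the event = 2·(0.077) + 2·(0.077) + 2·(0.077) + 5·(0.038) + 5·(0.154) + 6·(0.077) = 1.884.
E[R | S ≤ 2] = (1.884) / (0.500) = 3.7680.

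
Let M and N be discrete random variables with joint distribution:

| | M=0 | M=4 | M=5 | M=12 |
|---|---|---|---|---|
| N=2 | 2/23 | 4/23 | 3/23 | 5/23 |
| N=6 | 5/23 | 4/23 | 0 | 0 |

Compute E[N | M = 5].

P(M = 5) = 3/23.
Σ N·P over the event = 2·(3/23) = 6/23.
E[N | M = 5] = (6/23) / (3/23) = 2.

2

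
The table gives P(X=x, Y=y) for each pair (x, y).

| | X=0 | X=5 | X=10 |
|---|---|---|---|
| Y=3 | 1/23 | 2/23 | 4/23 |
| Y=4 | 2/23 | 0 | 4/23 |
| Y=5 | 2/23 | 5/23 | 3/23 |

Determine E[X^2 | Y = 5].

P(Y = 5) = 10/23.
Σ X^2·P over the event = 0·(2/23) + 25·(5/23) + 100·(3/23) = 425/23.
E[X^2 | Y = 5] = (425/23) / (10/23) = 85/2.

85/2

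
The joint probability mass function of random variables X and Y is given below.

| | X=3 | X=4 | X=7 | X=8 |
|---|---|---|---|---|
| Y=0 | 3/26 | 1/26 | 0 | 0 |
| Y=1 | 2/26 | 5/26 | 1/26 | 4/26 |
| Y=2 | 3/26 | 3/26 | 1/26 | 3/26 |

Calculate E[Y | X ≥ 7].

13/9

P(X ≥ 7) = 9/26.
Σ Y·P over the event = 1·(1/26) + 2·(1/26) + 1·(4/26) + 2·(3/26) = 1/2.
E[Y | X ≥ 7] = (1/2) / (9/26) = 13/9.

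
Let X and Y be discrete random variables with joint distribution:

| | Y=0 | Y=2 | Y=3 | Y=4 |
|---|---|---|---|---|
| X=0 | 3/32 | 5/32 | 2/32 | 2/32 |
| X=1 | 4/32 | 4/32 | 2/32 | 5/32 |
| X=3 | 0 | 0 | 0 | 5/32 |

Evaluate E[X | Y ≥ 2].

P(Y ≥ 2) = 25/32.
Summing X·P(X=x,Y=y) over the conditioning event gives 13/16.
E[X | Y ≥ 2] = (13/16) / (25/32) = 26/25.

26/25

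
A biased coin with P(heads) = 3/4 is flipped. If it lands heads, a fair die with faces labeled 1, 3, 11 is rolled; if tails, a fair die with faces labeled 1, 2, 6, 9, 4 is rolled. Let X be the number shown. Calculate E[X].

97/20

E[X | heads] = (1+3+11)/3 = 5.
E[X | tails] = (1+2+6+9+4)/5 = 22/5.
E[X] = (3/4)·(5) + (1/4)·(22/5) = 97/20.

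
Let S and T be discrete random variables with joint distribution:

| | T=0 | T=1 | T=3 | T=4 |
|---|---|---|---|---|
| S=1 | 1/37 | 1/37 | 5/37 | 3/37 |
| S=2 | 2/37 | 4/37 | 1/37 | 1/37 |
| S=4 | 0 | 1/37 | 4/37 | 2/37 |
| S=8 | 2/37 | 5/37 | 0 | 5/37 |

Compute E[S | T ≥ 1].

P(T ≥ 1) = 32/37.
Summing S·P(S=x,T=y) over the conditioning event gives 129/37.
E[S | T ≥ 1] = (129/37) / (32/37) = 129/32.

129/32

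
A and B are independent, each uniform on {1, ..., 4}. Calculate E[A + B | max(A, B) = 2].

Outcomes with max(A, B) = 2: (1,2), (2,1), (2,2), each with probability 1/16.
E[A + B | max(A, B) = 2] = (3 + 3 + 4) / 3 = 10/3.

10/3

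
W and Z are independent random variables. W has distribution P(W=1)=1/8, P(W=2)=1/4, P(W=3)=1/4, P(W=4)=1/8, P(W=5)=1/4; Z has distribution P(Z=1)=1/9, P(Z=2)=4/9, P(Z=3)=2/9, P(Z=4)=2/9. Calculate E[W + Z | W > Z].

233/37

P(W > Z) = 37/72.
Summing (W+Z)·P(x,y) over outcomes with W > Z gives 233/72.
E[W + Z | W > Z] = (233/72) / (37/72) = 233/37.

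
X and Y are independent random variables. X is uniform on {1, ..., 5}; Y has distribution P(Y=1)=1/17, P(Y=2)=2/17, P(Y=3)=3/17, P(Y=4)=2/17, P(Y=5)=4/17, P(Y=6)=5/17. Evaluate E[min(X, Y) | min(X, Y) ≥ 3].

P(min(X, Y) ≥ 3) = 42/85.
Summing min(X,Y)·P(x,y) over outcomes with min(X, Y) ≥ 3 gives 157/85.
E[min(X, Y) | min(X, Y) ≥ 3] = (157/85) / (42/85) = 157/42.

157/42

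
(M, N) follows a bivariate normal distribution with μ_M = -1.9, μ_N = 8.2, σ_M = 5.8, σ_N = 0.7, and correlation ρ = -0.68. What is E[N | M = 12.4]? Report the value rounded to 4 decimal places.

7.0264

The regression of N on M has slope ρ·σ_N/σ_M and passes through (μ_M, μ_N).
E[N | M=12.4] = 8.2 + (-0.68)·(0.7/5.8)·(12.4 − (-1.9)) = 8.2 + (-0.082069)·(14.3) = 7.0264.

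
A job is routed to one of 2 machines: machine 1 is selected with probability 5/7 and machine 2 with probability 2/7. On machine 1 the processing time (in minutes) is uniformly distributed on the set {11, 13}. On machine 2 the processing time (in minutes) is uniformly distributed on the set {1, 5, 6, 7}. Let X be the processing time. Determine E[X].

139/14

E[X | machine 1] = (11+13)/2 = 12.
E[X | machine 2] = (1+5+6+7)/4 = 19/4.
E[X] = (5/7)·(12) + (2/7)·(19/4) = 139/14.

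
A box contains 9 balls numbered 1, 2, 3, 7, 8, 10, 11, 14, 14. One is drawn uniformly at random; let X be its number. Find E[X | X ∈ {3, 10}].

P(X ∈ {3, 10}) = 2/9.
Σ over the event: 3·1/9 + 10·1/9 = 13/9.
E[X | X ∈ {3, 10}] = (13/9) / (2/9) = 13/2.

13/2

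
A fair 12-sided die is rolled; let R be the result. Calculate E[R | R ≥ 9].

Given R ≥ 9, R is equally likely to be any of {9, 10, 11, 12}.
E[R | R ≥ 9] = (9 + 10 + 11 + 12) / 4 = 21/2.

21/2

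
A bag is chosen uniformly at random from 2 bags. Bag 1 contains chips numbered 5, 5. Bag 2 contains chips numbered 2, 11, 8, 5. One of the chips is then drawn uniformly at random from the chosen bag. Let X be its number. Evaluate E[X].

23/4

E[X | bag 1] = (5+5)/2 = 5.
E[X | bag 2] = (2+11+8+5)/4 = 13/2.
By the law of total expectation,
E[X] = (1/2)·(5) + (1/2)·(13/2) = 23/4.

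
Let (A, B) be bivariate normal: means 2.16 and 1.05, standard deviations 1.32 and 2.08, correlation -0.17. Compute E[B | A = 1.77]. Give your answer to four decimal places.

The regression of B on A has slope ρ·σ_B/σ_A and passes through (μ_A, μ_B).
E[B | A=1.77] = 1.05 + (-0.17)·(2.08/1.32)·(1.77 − (2.16)) = 1.05 + (-0.26788)·(-0.39) = 1.1545.

1.1545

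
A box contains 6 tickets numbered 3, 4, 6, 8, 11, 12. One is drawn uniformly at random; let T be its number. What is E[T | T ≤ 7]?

13/3

P(T ≤ 7) = 1/2.
Σ over the event: 3·1/6 + 4·1/6 + 6·1/6 = 13/6.
E[T | T ≤ 7] = (13/6) / (1/2) = 13/3.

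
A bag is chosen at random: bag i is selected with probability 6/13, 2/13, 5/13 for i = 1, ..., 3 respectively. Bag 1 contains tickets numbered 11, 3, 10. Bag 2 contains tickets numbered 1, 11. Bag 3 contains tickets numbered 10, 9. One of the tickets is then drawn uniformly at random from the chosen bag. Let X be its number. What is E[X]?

E[X | bag 1] = (11+3+10)/3 = 8.
E[X | bag 2] = (1+11)/2 = 6.
E[X | bag 3] = (10+9)/2 = 19/2.
E[X] = (6/13)·(8) + (2/13)·(6) + (5/13)·(19/2) = 215/26.

215/26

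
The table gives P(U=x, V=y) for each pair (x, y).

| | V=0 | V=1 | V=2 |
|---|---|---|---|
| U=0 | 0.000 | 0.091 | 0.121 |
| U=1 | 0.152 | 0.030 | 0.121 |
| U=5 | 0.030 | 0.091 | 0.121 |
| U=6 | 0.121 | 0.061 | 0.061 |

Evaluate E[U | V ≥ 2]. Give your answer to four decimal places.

2.5755

P(V ≥ 2) = 0.424.
Σ U·P over the event = 0·(0.121) + 1·(0.121) + 5·(0.121) + 6·(0.061) = 1.092.
E[U | V ≥ 2] = (1.092) / (0.424) = 2.5755.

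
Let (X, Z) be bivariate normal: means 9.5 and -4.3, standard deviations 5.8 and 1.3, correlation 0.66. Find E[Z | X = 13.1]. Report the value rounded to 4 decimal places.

E[Z | X=x] = μ_Z + ρ(σ_Z/σ_X)(x − μ_X) for jointly normal variables.
E[Z | X=13.1] = -4.3 + (0.66)·(1.3/5.8)·(13.1 − (9.5)) = -4.3 + (0.147931)·(3.6) = -3.7674.

-3.7674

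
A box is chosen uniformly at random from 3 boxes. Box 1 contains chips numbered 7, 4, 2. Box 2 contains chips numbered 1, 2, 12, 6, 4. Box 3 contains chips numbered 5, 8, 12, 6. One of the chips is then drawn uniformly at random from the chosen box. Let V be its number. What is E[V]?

E[V | box 1] = (7+4+2)/3 = 13/3.
E[V | box 2] = (1+2+12+6+4)/5 = 5.
E[V | box 3] = (5+8+12+6)/4 = 31/4.
By the law of total expectation,
E[V] = (1/3)·(13/3) + (1/3)·(5) + (1/3)·(31/4) = 205/36.

205/36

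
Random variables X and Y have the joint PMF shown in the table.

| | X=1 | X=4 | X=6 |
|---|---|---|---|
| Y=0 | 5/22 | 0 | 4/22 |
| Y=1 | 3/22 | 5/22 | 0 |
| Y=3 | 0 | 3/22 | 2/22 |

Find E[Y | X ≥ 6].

P(X ≥ 6) = 3/11.
Summing Y·P(X=x,Y=y) over the conditioning event gives 3/11.
E[Y | X ≥ 6] = (3/11) / (3/11) = 1.

1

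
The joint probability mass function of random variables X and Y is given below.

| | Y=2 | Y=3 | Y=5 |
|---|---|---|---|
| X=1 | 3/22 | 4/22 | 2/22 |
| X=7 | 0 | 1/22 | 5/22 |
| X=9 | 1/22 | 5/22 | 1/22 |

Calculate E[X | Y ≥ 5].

23/4

P(Y ≥ 5) = 4/11.
Σ X·P over the event = 1·(2/22) + 7·(5/22) + 9·(1/22) = 23/11.
E[X | Y ≥ 5] = (23/11) / (4/11) = 23/4.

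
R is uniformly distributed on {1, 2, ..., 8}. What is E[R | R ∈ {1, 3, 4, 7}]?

P(R ∈ {1, 3, 4, 7}) = 1/2.
Σ over the event: 1·1/8 + 3·1/8 + 4·1/8 + 7·1/8 = 15/8.
E[R | R ∈ {1, 3, 4, 7}] = (15/8) / (1/2) = 15/4.

15/4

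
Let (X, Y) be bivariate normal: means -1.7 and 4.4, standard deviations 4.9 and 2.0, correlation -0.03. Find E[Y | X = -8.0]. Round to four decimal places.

For a bivariate normal, E[Y | X=x] = μ_Y + ρ·(σ_Y/σ_X)·(x − μ_X).
E[Y | X=-8.0] = 4.4 + (-0.03)·(2.0/4.9)·(-8.0 − (-1.7)) = 4.4 + (-0.012245)·(-6.3) = 4.4771.

4.4771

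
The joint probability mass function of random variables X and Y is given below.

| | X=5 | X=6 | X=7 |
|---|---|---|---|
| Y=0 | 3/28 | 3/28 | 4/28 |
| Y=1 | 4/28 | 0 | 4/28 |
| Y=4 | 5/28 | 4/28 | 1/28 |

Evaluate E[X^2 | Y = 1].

37

P(Y = 1) = 2/7.
Σ X^2·P over the event = 25·(4/28) + 49·(4/28) = 74/7.
E[X^2 | Y = 1] = (74/7) / (2/7) = 37.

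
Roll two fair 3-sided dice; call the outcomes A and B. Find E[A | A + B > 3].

7/3

Outcomes with A + B > 3: (1,3), (2,2), (2,3), (3,1), (3,2), (3,3), each with probability 1/9.
E[A | A + B > 3] = (1 + 2 + 2 + 3 + 3 + 3) / 6 = 7/3.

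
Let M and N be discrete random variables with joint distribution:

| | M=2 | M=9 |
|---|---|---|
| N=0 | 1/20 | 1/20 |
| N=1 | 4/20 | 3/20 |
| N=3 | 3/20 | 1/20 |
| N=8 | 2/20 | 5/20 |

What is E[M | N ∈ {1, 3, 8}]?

P(N ∈ {1, 3, 8}) = 9/10.
Σ M·P over the event = 2·(4/20) + 2·(3/20) + 2·(2/20) + 9·(3/20) + 9·(1/20) + 9·(5/20) = 99/20.
E[M | N ∈ {1, 3, 8}] = (99/20) / (9/10) = 11/2.

11/2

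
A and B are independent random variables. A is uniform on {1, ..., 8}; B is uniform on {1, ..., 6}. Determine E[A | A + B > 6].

181/33

P(A + B > 6) = 11/16.
Summing A·P(x,y) over outcomes with A + B > 6 gives 181/48.
E[A | A + B > 6] = (181/48) / (11/16) = 181/33.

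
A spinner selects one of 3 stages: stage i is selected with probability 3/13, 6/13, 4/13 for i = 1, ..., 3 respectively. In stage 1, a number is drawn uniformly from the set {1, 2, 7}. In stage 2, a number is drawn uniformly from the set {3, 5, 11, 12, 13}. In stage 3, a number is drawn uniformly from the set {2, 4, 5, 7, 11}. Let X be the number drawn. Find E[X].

86/13

E[X | stage 1] = (1+2+7)/3 = 10/3.
E[X | stage 2] = (3+5+11+12+13)/5 = 44/5.
E[X | stage 3] = (2+4+5+7+11)/5 = 29/5.
By the law of total expectation,
E[X] = (3/13)·(10/3) + (6/13)·(44/5) + (4/13)·(29/5) = 86/13.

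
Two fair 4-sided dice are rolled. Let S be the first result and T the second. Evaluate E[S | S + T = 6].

3

P(S + T = 6) = 3/16.
Summing S·P(x,y) over outcomes with S + T = 6 gives 9/16.
E[S | S + T = 6] = (9/16) / (3/16) = 3.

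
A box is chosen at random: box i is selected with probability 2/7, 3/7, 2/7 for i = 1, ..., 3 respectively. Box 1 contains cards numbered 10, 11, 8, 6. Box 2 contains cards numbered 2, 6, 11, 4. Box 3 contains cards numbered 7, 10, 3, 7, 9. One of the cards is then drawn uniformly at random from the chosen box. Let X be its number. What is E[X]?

983/140

E[X | box 1] = (10+11+8+6)/4 = 35/4.
E[X | box 2] = (2+6+11+4)/4 = 23/4.
E[X | box 3] = (7+10+3+7+9)/5 = 36/5.
By the law of total expectation,
E[X] = (2/7)·(35/4) + (3/7)·(23/4) + (2/7)·(36/5) = 983/140.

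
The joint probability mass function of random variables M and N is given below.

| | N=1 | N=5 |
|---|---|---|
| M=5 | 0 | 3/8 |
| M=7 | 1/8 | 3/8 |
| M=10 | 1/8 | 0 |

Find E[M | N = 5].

P(N = 5) = 3/4.
Σ M·P over the event = 5·(3/8) + 7·(3/8) = 9/2.
E[M | N = 5] = (9/2) / (3/4) = 6.

6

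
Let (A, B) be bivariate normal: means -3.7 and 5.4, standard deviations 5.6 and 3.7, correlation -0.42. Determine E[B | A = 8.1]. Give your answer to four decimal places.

2.1255

The regression of B on A has slope ρ·σ_B/σ_A and passes through (μ_A, μ_B).
E[B | A=8.1] = 5.4 + (-0.42)·(3.7/5.6)·(8.1 − (-3.7)) = 5.4 + (-0.2775)·(11.8) = 2.1255.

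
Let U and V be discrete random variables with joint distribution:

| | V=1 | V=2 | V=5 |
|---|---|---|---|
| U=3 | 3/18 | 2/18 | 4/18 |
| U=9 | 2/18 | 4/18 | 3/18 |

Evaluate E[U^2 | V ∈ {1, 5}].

39

P(V ∈ {1, 5}) = 2/3.
Σ U^2·P over the event = 9·(3/18) + 9·(4/18) + 81·(2/18) + 81·(3/18) = 26.
E[U^2 | V ∈ {1, 5}] = (26) / (2/3) = 39.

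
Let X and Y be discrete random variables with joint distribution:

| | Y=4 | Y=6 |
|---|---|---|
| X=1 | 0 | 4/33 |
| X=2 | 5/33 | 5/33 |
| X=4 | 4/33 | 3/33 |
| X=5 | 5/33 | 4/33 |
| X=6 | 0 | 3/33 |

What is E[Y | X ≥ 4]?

P(X ≥ 4) = 19/33.
Σ Y·P over the event = 4·(4/33) + 6·(3/33) + 4·(5/33) + 6·(4/33) + 6·(3/33) = 32/11.
E[Y | X ≥ 4] = (32/11) / (19/33) = 96/19.

96/19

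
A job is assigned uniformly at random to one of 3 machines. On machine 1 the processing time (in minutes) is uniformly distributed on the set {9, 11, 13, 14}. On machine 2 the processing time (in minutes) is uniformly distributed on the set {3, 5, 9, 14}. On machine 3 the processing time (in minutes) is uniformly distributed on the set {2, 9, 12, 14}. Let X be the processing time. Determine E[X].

115/12

E[X | machine 1] = (9+11+13+14)/4 = 47/4.
E[X | machine 2] = (3+5+9+14)/4 = 31/4.
E[X | machine 3] = (2+9+12+14)/4 = 37/4.
E[X] = (1/3)·(47/4) + (1/3)·(31/4) + (1/3)·(37/4) = 115/12.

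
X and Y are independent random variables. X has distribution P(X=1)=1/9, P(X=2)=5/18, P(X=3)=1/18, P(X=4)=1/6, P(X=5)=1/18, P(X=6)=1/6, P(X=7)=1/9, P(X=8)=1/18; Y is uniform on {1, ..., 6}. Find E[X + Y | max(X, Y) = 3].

24/5

P(max(X, Y) = 3) = 5/54.
Summing (X+Y)·P(x,y) over outcomes with max(X, Y) = 3 gives 4/9.
E[X + Y | max(X, Y) = 3] = (4/9) / (5/54) = 24/5.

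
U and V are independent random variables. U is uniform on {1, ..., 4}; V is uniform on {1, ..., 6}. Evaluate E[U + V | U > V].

5

P(U > V) = 1/4.
Summing (U+V)·P(x,y) over outcomes with U > V gives 5/4.
E[U + V | U > V] = (5/4) / (1/4) = 5.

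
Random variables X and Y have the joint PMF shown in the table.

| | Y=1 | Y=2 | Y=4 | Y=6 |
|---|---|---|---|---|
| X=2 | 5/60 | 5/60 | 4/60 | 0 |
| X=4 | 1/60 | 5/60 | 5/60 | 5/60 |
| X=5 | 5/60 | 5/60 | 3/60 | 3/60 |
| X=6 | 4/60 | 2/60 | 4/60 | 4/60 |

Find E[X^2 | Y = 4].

315/16

P(Y = 4) = 4/15.
Σ X^2·P over the event = 4·(4/60) + 16·(5/60) + 25·(3/60) + 36·(4/60) = 21/4.
E[X^2 | Y = 4] = (21/4) / (4/15) = 315/16.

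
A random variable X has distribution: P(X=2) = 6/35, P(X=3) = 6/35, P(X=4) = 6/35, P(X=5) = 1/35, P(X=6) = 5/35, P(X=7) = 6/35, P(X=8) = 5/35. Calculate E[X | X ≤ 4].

3

P(X ≤ 4) = 18/35.
Σ over the event: 2·6/35 + 3·6/35 + 4·6/35 = 54/35.
E[X | X ≤ 4] = (54/35) / (18/35) = 3.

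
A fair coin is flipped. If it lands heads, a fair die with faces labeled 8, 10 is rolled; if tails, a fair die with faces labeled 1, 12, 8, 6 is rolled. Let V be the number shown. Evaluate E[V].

E[V | heads] = (8+10)/2 = 9.
E[V | tails] = (1+12+8+6)/4 = 27/4.
E[V] = (1/2)·(9) + (1/2)·(27/4) = 63/8.

63/8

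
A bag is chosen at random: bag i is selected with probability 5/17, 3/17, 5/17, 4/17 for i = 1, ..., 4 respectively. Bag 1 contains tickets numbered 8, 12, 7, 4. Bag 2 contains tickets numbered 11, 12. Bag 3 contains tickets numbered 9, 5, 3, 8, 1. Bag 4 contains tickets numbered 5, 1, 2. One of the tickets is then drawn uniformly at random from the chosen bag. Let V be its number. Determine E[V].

E[V | bag 1] = (8+12+7+4)/4 = 31/4.
E[V | bag 2] = (11+12)/2 = 23/2.
E[V | bag 3] = (9+5+3+8+1)/5 = 26/5.
E[V | bag 4] = (5+1+2)/3 = 8/3.
E[V] = (5/17)·(31/4) + (3/17)·(23/2) + (5/17)·(26/5) + (4/17)·(8/3) = 1319/204.

1319/204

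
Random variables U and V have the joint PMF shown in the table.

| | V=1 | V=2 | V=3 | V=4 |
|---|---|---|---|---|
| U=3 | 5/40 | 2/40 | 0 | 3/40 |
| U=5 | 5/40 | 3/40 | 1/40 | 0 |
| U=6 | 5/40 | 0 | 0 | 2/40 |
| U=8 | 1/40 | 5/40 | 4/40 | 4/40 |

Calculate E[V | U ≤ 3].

21/10

P(U ≤ 3) = 1/4.
Σ V·P over the event = 1·(5/40) + 2·(2/40) + 4·(3/40) = 21/40.
E[V | U ≤ 3] = (21/40) / (1/4) = 21/10.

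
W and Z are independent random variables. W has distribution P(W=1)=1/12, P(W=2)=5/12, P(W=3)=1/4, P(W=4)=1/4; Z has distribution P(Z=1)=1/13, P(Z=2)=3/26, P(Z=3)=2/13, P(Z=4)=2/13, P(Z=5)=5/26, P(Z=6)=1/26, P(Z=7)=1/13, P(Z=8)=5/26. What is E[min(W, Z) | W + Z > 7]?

P(W + Z > 7) = 137/312.
Summing min(W,Z)·P(x,y) over outcomes with W + Z > 7 gives 17/13.
E[min(W, Z) | W + Z > 7] = (17/13) / (137/312) = 408/137.

408/137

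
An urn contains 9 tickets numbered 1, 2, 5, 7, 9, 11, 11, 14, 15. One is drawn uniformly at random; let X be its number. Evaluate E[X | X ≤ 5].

P(X ≤ 5) = 1/3.
Σ over the event: 1·1/9 + 2·1/9 + 5·1/9 = 8/9.
E[X | X ≤ 5] = (8/9) / (1/3) = 8/3.

8/3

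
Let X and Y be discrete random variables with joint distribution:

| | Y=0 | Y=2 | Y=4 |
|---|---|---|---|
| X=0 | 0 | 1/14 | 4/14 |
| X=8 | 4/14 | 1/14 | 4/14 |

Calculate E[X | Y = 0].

P(Y = 0) = 2/7.
Σ X·P over the event = 8·(4/14) = 16/7.
E[X | Y = 0] = (16/7) / (2/7) = 8.

8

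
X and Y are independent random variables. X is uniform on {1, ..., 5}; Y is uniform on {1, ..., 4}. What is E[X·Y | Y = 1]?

Outcomes with Y = 1: (1,1), (2,1), (3,1), (4,1), (5,1), each with probability 1/20.
E[X·Y | Y = 1] = (1 + 2 + 3 + 4 + 5) / 5 = 3.

3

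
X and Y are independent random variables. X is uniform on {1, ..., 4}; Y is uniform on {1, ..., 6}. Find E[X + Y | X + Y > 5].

P(X + Y > 5) = 7/12.
Summing (X+Y)·P(x,y) over outcomes with X + Y > 5 gives 13/3.
E[X + Y | X + Y > 5] = (13/3) / (7/12) = 52/7.

52/7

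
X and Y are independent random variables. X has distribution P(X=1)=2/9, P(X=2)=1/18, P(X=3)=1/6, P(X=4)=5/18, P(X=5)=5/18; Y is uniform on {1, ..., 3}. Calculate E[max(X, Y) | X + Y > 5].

31/7

P(X + Y > 5) = 14/27.
Summing max(X,Y)·P(x,y) over outcomes with X + Y > 5 gives 62/27.
E[max(X, Y) | X + Y > 5] = (62/27) / (14/27) = 31/7.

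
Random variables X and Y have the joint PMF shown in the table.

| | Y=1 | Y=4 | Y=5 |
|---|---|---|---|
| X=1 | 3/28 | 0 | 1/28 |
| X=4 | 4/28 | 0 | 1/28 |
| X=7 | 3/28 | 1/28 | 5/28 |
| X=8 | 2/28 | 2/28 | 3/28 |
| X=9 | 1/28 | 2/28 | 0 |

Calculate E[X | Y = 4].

P(Y = 4) = 5/28.
Summing X·P(X=x,Y=y) over the conditioning event gives 41/28.
E[X | Y = 4] = (41/28) / (5/28) = 41/5.

41/5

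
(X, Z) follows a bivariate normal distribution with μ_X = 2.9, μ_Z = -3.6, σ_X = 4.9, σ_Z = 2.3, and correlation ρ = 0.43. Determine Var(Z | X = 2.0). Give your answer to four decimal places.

For a bivariate normal, Var(Z | X=x) = σ_Z²(1 − ρ²).
Var(Z | X=2.0) = (2.3)²·(1 − (0.43)²) = 5.29·0.8151 = 4.3119.

4.3119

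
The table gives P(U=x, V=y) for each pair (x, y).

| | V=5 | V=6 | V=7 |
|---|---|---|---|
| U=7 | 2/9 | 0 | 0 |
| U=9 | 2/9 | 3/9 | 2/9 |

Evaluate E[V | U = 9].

6

P(U = 9) = 7/9.
Σ V·P over the event = 5·(2/9) + 6·(3/9) + 7·(2/9) = 14/3.
E[V | U = 9] = (14/3) / (7/9) = 6.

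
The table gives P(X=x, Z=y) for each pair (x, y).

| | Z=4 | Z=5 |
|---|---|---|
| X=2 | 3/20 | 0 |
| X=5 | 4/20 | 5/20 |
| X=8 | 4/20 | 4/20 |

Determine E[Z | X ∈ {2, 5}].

P(X ∈ {2, 5}) = 3/5.
Σ Z·P over the event = 4·(3/20) + 4·(4/20) + 5·(5/20) = 53/20.
E[Z | X ∈ {2, 5}] = (53/20) / (3/5) = 53/12.

53/12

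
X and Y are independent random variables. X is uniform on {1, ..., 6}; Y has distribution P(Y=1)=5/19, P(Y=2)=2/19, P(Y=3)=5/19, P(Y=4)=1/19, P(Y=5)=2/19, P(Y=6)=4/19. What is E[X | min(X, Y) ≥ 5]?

P(min(X, Y) ≥ 5) = 2/19.
Summing X·P(x,y) over outcomes with min(X, Y) ≥ 5 gives 11/19.
E[X | min(X, Y) ≥ 5] = (11/19) / (2/19) = 11/2.

11/2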